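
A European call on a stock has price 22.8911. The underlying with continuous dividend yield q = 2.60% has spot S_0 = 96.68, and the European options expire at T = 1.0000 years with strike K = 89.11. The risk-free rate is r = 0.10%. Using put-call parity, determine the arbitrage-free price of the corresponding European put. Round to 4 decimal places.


Put-call parity: C - P = S_0 * exp(-qT) - K * exp(-rT).
S_0 * exp(-qT) = 96.6800 * 0.97433509 = 94.19871646
K * exp(-rT) = 89.1100 * 0.99900050 = 89.02093454
P = C - S*exp(-qT) + K*exp(-rT)
P = 22.8911 - 94.19871646 + 89.02093454 = 17.7133

Answer: Put price = 17.7133


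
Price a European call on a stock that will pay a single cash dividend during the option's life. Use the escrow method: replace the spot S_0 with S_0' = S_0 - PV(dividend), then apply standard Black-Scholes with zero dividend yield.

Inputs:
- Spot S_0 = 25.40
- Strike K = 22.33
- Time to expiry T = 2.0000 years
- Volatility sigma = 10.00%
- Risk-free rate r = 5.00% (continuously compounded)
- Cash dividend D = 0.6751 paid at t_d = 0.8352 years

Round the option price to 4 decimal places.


PV(D) = D * exp(-r * t_d) = 0.6751 * 0.95909994 = 0.64748837
S_0' = S_0 - PV(D) = 25.4000 - 0.64748837 = 24.75251163
d1 = (ln(S_0'/K) + (r + sigma^2/2)*T) / (sigma*sqrt(T)) = 1.50610844
d2 = d1 - sigma*sqrt(T) = 1.36468708
exp(-rT) = 0.90483742
N(d1) = 0.93398033; N(d2) = 0.91382429
C = S_0' * N(d1) - K * exp(-rT) * N(d2) = 24.75251163 * 0.93398033 - 22.3300 * 0.90483742 * 0.91382429 = 4.6545

Answer: Price = 4.6545


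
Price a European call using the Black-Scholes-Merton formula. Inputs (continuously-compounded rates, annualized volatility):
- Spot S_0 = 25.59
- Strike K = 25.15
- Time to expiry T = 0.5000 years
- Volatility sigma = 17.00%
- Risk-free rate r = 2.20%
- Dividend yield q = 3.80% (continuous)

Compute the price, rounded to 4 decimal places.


d1 = (ln(S/K) + (r - q + 0.5*sigma^2) * T) / (sigma * sqrt(T)) = 0.13783386
d2 = d1 - sigma * sqrt(T) = 0.01762571
exp(-rT) = 0.98906028; exp(-qT) = 0.98117936
C = S_0 * exp(-qT) * N(d1) - K * exp(-rT) * N(d2)
N(d1) = 0.55481414; N(d2) = 0.50703128
C = 25.5900 * 0.98117936 * 0.55481414 - 25.1500 * 0.98906028 * 0.50703128 = 1.3181

Answer: Price = 1.3181


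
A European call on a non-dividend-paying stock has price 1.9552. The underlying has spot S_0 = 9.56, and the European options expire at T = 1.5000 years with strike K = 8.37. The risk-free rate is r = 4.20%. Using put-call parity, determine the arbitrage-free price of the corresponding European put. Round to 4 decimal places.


Put-call parity: C - P = S_0 * exp(-qT) - K * exp(-rT).
S_0 * exp(-qT) = 9.5600 * 1.00000000 = 9.56000000
K * exp(-rT) = 8.3700 * 0.93894347 = 7.85895687
P = C - S*exp(-qT) + K*exp(-rT)
P = 1.9552 - 9.56000000 + 7.85895687 = 0.2542

Answer: Put price = 0.2542


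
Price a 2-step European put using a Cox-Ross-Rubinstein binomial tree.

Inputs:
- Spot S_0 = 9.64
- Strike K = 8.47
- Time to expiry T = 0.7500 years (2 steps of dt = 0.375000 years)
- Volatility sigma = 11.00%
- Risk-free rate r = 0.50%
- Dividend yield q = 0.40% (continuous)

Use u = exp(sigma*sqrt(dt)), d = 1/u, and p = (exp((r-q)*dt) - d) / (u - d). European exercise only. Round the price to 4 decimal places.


Answer: Price = V(0,0) = 0.0119

Derivation:
dt = T/N = 0.375000
u = exp(sigma*sqrt(dt)) = 1.069682; d = 1/u = 0.934858
p = (exp((r-q)*dt) - d) / (u - d) = 0.485948
Discount per step: exp(-r*dt) = 0.998127
Stock lattice S(k, i) with i counting down-moves:
  k=0: S(0,0) = 9.6400
  k=1: S(1,0) = 10.3117; S(1,1) = 9.0120
  k=2: S(2,0) = 11.0303; S(2,1) = 9.6400; S(2,2) = 8.4250
Terminal payoffs V(N, i) = max(K - S_T, 0):
  V(2,0) = 0.000000; V(2,1) = 0.000000; V(2,2) = 0.045036
Backward induction: V(k, i) = exp(-r*dt) * [p * V(k+1, i) + (1-p) * V(k+1, i+1)].
  V(1,0) = exp(-r*dt) * [p*0.000000 + (1-p)*0.000000] = 0.000000
  V(1,1) = exp(-r*dt) * [p*0.000000 + (1-p)*0.045036] = 0.023108
  V(0,0) = exp(-r*dt) * [p*0.000000 + (1-p)*0.023108] = 0.011856


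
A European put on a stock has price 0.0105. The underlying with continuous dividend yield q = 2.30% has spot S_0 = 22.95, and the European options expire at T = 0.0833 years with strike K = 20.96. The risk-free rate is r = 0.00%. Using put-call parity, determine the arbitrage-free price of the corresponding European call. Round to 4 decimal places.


Put-call parity: C - P = S_0 * exp(-qT) - K * exp(-rT).
S_0 * exp(-qT) = 22.9500 * 0.99808593 = 22.90607219
K * exp(-rT) = 20.9600 * 1.00000000 = 20.96000000
C = P + S*exp(-qT) - K*exp(-rT)
C = 0.0105 + 22.90607219 - 20.96000000 = 1.9566

Answer: Call price = 1.9566


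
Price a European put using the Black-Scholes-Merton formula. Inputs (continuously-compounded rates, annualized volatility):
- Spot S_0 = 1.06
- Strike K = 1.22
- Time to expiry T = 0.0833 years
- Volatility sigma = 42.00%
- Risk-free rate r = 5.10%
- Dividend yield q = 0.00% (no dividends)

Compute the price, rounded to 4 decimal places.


Answer: Price = 0.1638

Derivation:
d1 = (ln(S/K) + (r - q + 0.5*sigma^2) * T) / (sigma * sqrt(T)) = -1.06407631
d2 = d1 - sigma * sqrt(T) = -1.18529561
exp(-rT) = 0.99576071; exp(-qT) = 1.00000000
P = K * exp(-rT) * N(-d2) - S_0 * exp(-qT) * N(-d1)
N(-d1) = 0.85635293; N(-d2) = 0.88204971
P = 1.2200 * 0.99576071 * 0.88204971 - 1.0600 * 1.00000000 * 0.85635293 = 0.1638


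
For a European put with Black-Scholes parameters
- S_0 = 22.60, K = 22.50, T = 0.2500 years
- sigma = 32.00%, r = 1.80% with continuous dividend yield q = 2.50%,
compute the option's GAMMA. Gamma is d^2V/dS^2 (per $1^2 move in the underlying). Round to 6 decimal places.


Answer: Gamma = 0.109127

Derivation:
d1 = 0.0967787317; d2 = -0.0632212683
phi(d1) = 0.3970783770; exp(-qT) = 0.9937694906; exp(-rT) = 0.9955101098
Gamma = exp(-qT) * phi(d1) / (S * sigma * sqrt(T)) = 0.9937694906 * 0.3970783770 / (22.6000 * 0.3200 * 0.5000000000) = 0.109127


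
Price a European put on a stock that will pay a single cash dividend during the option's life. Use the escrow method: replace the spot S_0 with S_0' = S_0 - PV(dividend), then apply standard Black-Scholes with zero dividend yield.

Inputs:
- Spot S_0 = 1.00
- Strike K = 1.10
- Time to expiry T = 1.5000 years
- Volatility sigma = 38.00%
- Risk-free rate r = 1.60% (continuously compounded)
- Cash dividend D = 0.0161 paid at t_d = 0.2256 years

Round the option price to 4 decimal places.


PV(D) = D * exp(-r * t_d) = 0.0161 * 0.99639691 = 0.01604199
S_0' = S_0 - PV(D) = 1.0000 - 0.01604199 = 0.98395801
d1 = (ln(S_0'/K) + (r + sigma^2/2)*T) / (sigma*sqrt(T)) = 0.04473061
d2 = d1 - sigma*sqrt(T) = -0.42067244
exp(-rT) = 0.97628571
N(-d1) = 0.48216102; N(-d2) = 0.66300285
P = K * exp(-rT) * N(-d2) - S_0' * N(-d1) = 1.1000 * 0.97628571 * 0.66300285 - 0.98395801 * 0.48216102 = 0.2376

Answer: Price = 0.2376


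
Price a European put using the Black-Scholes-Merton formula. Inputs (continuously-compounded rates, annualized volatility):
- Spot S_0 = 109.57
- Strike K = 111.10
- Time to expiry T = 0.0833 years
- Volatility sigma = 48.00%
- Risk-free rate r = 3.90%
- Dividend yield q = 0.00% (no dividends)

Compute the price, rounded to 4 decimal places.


d1 = (ln(S/K) + (r - q + 0.5*sigma^2) * T) / (sigma * sqrt(T)) = -0.00737873
d2 = d1 - sigma * sqrt(T) = -0.14591508
exp(-rT) = 0.99675657; exp(-qT) = 1.00000000
P = K * exp(-rT) * N(-d2) - S_0 * exp(-qT) * N(-d1)
N(-d1) = 0.50294366; N(-d2) = 0.55800579
P = 111.1000 * 0.99675657 * 0.55800579 - 109.5700 * 1.00000000 * 0.50294366 = 6.6858

Answer: Price = 6.6858


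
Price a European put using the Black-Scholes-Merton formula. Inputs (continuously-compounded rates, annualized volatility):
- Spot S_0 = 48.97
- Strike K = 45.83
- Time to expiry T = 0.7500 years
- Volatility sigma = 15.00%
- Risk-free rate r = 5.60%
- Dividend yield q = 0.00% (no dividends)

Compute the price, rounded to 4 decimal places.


d1 = (ln(S/K) + (r - q + 0.5*sigma^2) * T) / (sigma * sqrt(T)) = 0.89840680
d2 = d1 - sigma * sqrt(T) = 0.76850299
exp(-rT) = 0.95886978; exp(-qT) = 1.00000000
P = K * exp(-rT) * N(-d2) - S_0 * exp(-qT) * N(-d1)
N(-d1) = 0.18448436; N(-d2) = 0.22109421
P = 45.8300 * 0.95886978 * 0.22109421 - 48.9700 * 1.00000000 * 0.18448436 = 0.6818

Answer: Price = 0.6818


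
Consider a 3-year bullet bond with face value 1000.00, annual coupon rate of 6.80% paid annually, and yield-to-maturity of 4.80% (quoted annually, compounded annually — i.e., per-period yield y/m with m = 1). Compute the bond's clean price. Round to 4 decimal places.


Coupon per period c = face * coupon_rate / m = 68.000000
Periods per year m = 1; per-period yield y/m = 0.048000
Number of cashflows N = 3
Cashflows (t years, CF_t, discount factor 1/(1+y/m)^(m*t), PV):
  t = 1.0000: CF_t = 68.000000, DF = 0.954198, PV = 64.885496
  t = 2.0000: CF_t = 68.000000, DF = 0.910495, PV = 61.913641
  t = 3.0000: CF_t = 1068.000000, DF = 0.868793, PV = 927.870580
Price P = sum_t PV_t = 1054.669718

Answer: Price = 1054.6697


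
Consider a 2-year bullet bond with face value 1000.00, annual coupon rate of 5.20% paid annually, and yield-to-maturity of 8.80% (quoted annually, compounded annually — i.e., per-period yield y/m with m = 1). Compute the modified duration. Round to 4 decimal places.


Answer: Modified duration = 1.7913

Derivation:
Coupon per period c = face * coupon_rate / m = 52.000000
Periods per year m = 1; per-period yield y/m = 0.088000
Number of cashflows N = 2
Cashflows (t years, CF_t, discount factor 1/(1+y/m)^(m*t), PV):
  t = 1.0000: CF_t = 52.000000, DF = 0.919118, PV = 47.794118
  t = 2.0000: CF_t = 1052.000000, DF = 0.844777, PV = 888.705666
Price P = sum_t PV_t = 936.499784
First compute Macaulay numerator sum_t t * PV_t:
  t * PV_t at t = 1.0000: 47.794118
  t * PV_t at t = 2.0000: 1777.411332
Macaulay duration D = 1825.205450 / 936.499784 = 1.948965
Modified duration = D / (1 + y/m) = 1.948965 / (1 + 0.088000) = 1.791328


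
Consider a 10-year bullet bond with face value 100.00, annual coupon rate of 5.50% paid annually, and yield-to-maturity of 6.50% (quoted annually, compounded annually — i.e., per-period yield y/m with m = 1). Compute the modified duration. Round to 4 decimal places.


Coupon per period c = face * coupon_rate / m = 5.500000
Periods per year m = 1; per-period yield y/m = 0.065000
Number of cashflows N = 10
Cashflows (t years, CF_t, discount factor 1/(1+y/m)^(m*t), PV):
  t = 1.0000: CF_t = 5.500000, DF = 0.938967, PV = 5.164319
  t = 2.0000: CF_t = 5.500000, DF = 0.881659, PV = 4.849126
  t = 3.0000: CF_t = 5.500000, DF = 0.827849, PV = 4.553170
  t = 4.0000: CF_t = 5.500000, DF = 0.777323, PV = 4.275277
  t = 5.0000: CF_t = 5.500000, DF = 0.729881, PV = 4.014345
  t = 6.0000: CF_t = 5.500000, DF = 0.685334, PV = 3.769338
  t = 7.0000: CF_t = 5.500000, DF = 0.643506, PV = 3.539284
  t = 8.0000: CF_t = 5.500000, DF = 0.604231, PV = 3.323272
  t = 9.0000: CF_t = 5.500000, DF = 0.567353, PV = 3.120443
  t = 10.0000: CF_t = 105.500000, DF = 0.532726, PV = 56.202597
Price P = sum_t PV_t = 92.811170
First compute Macaulay numerator sum_t t * PV_t:
  t * PV_t at t = 1.0000: 5.164319
  t * PV_t at t = 2.0000: 9.698252
  t * PV_t at t = 3.0000: 13.659510
  t * PV_t at t = 4.0000: 17.101108
  t * PV_t at t = 5.0000: 20.071723
  t * PV_t at t = 6.0000: 22.616026
  t * PV_t at t = 7.0000: 24.774989
  t * PV_t at t = 8.0000: 26.586172
  t * PV_t at t = 9.0000: 28.083985
  t * PV_t at t = 10.0000: 562.025967
Macaulay duration D = 729.782052 / 92.811170 = 7.863084
Modified duration = D / (1 + y/m) = 7.863084 / (1 + 0.065000) = 7.383178

Answer: Modified duration = 7.3832


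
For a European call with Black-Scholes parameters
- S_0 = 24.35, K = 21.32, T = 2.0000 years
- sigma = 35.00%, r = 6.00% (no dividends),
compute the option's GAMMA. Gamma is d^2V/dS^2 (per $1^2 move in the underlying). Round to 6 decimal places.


Answer: Gamma = 0.024828

Derivation:
d1 = 0.7583947517; d2 = 0.2634200049
phi(d1) = 0.2992368637; exp(-qT) = 1.0000000000; exp(-rT) = 0.8869204367
Gamma = exp(-qT) * phi(d1) / (S * sigma * sqrt(T)) = 1.0000000000 * 0.2992368637 / (24.3500 * 0.3500 * 1.4142135624) = 0.024828


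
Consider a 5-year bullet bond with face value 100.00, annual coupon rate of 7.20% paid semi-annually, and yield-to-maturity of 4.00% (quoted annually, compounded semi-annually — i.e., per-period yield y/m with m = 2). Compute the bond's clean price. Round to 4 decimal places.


Answer: Price = 114.3721

Derivation:
Coupon per period c = face * coupon_rate / m = 3.600000
Periods per year m = 2; per-period yield y/m = 0.020000
Number of cashflows N = 10
Cashflows (t years, CF_t, discount factor 1/(1+y/m)^(m*t), PV):
  t = 0.5000: CF_t = 3.600000, DF = 0.980392, PV = 3.529412
  t = 1.0000: CF_t = 3.600000, DF = 0.961169, PV = 3.460208
  t = 1.5000: CF_t = 3.600000, DF = 0.942322, PV = 3.392360
  t = 2.0000: CF_t = 3.600000, DF = 0.923845, PV = 3.325844
  t = 2.5000: CF_t = 3.600000, DF = 0.905731, PV = 3.260631
  t = 3.0000: CF_t = 3.600000, DF = 0.887971, PV = 3.196697
  t = 3.5000: CF_t = 3.600000, DF = 0.870560, PV = 3.134017
  t = 4.0000: CF_t = 3.600000, DF = 0.853490, PV = 3.072565
  t = 4.5000: CF_t = 3.600000, DF = 0.836755, PV = 3.012319
  t = 5.0000: CF_t = 103.600000, DF = 0.820348, PV = 84.988084
Price P = sum_t PV_t = 114.372136


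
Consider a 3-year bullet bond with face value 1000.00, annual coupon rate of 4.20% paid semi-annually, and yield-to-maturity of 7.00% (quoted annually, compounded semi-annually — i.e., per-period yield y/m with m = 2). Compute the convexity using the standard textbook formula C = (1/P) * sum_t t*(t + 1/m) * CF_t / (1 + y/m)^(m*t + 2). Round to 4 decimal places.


Coupon per period c = face * coupon_rate / m = 21.000000
Periods per year m = 2; per-period yield y/m = 0.035000
Number of cashflows N = 6
Cashflows (t years, CF_t, discount factor 1/(1+y/m)^(m*t), PV):
  t = 0.5000: CF_t = 21.000000, DF = 0.966184, PV = 20.289855
  t = 1.0000: CF_t = 21.000000, DF = 0.933511, PV = 19.603725
  t = 1.5000: CF_t = 21.000000, DF = 0.901943, PV = 18.940797
  t = 2.0000: CF_t = 21.000000, DF = 0.871442, PV = 18.300287
  t = 2.5000: CF_t = 21.000000, DF = 0.841973, PV = 17.681437
  t = 3.0000: CF_t = 1021.000000, DF = 0.813501, PV = 830.584158
Price P = sum_t PV_t = 925.400258
Convexity numerator sum_t t*(t + 1/m) * CF_t / (1+y/m)^(m*t + 2):
  t = 0.5000: term = 9.470398
  t = 1.0000: term = 27.450430
  t = 1.5000: term = 53.044310
  t = 2.0000: term = 85.417568
  t = 2.5000: term = 123.793576
  t = 3.0000: term = 8141.271588
Convexity = (1/P) * sum = 8440.447870 / 925.400258 = 9.120862

Answer: Convexity = 9.1209


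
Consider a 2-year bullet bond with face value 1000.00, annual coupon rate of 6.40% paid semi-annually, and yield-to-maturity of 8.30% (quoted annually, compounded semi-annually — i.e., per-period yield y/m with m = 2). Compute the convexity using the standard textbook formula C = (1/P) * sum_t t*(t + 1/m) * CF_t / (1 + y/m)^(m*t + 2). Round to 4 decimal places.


Coupon per period c = face * coupon_rate / m = 32.000000
Periods per year m = 2; per-period yield y/m = 0.041500
Number of cashflows N = 4
Cashflows (t years, CF_t, discount factor 1/(1+y/m)^(m*t), PV):
  t = 0.5000: CF_t = 32.000000, DF = 0.960154, PV = 30.724916
  t = 1.0000: CF_t = 32.000000, DF = 0.921895, PV = 29.500639
  t = 1.5000: CF_t = 32.000000, DF = 0.885161, PV = 28.325146
  t = 2.0000: CF_t = 1032.000000, DF = 0.849890, PV = 877.086851
Price P = sum_t PV_t = 965.637552
Convexity numerator sum_t t*(t + 1/m) * CF_t / (1+y/m)^(m*t + 2):
  t = 0.5000: term = 14.162573
  t = 1.0000: term = 40.794737
  t = 1.5000: term = 78.338430
  t = 2.0000: term = 4042.909836
Convexity = (1/P) * sum = 4176.205576 / 965.637552 = 4.324817

Answer: Convexity = 4.3248


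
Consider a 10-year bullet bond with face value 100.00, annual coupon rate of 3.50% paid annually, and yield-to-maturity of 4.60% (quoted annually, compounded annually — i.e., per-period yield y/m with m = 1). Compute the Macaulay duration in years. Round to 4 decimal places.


Coupon per period c = face * coupon_rate / m = 3.500000
Periods per year m = 1; per-period yield y/m = 0.046000
Number of cashflows N = 10
Cashflows (t years, CF_t, discount factor 1/(1+y/m)^(m*t), PV):
  t = 1.0000: CF_t = 3.500000, DF = 0.956023, PV = 3.346080
  t = 2.0000: CF_t = 3.500000, DF = 0.913980, PV = 3.198930
  t = 3.0000: CF_t = 3.500000, DF = 0.873786, PV = 3.058250
  t = 4.0000: CF_t = 3.500000, DF = 0.835359, PV = 2.923757
  t = 5.0000: CF_t = 3.500000, DF = 0.798623, PV = 2.795179
  t = 6.0000: CF_t = 3.500000, DF = 0.763501, PV = 2.672255
  t = 7.0000: CF_t = 3.500000, DF = 0.729925, PV = 2.554737
  t = 8.0000: CF_t = 3.500000, DF = 0.697825, PV = 2.442387
  t = 9.0000: CF_t = 3.500000, DF = 0.667137, PV = 2.334978
  t = 10.0000: CF_t = 103.500000, DF = 0.637798, PV = 66.012093
Price P = sum_t PV_t = 91.338648
Macaulay numerator sum_t t * PV_t:
  t * PV_t at t = 1.0000: 3.346080
  t * PV_t at t = 2.0000: 6.397859
  t * PV_t at t = 3.0000: 9.174750
  t * PV_t at t = 4.0000: 11.695029
  t * PV_t at t = 5.0000: 13.975895
  t * PV_t at t = 6.0000: 16.033531
  t * PV_t at t = 7.0000: 17.883161
  t * PV_t at t = 8.0000: 19.539100
  t * PV_t at t = 9.0000: 21.014806
  t * PV_t at t = 10.0000: 660.120932
Macaulay duration D = (sum_t t * PV_t) / P = 779.181145 / 91.338648 = 8.530684

Answer: Macaulay duration = 8.5307 years


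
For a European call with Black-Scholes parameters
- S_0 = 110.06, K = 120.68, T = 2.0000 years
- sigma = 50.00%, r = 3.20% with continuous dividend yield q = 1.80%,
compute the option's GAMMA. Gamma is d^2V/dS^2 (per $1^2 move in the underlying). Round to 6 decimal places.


d1 = 0.2628786235; d2 = -0.4442281576
phi(d1) = 0.3853932187; exp(-qT) = 0.9646402935; exp(-rT) = 0.9380049995
Gamma = exp(-qT) * phi(d1) / (S * sigma * sqrt(T)) = 0.9646402935 * 0.3853932187 / (110.0600 * 0.5000 * 1.4142135624) = 0.004777

Answer: Gamma = 0.004777


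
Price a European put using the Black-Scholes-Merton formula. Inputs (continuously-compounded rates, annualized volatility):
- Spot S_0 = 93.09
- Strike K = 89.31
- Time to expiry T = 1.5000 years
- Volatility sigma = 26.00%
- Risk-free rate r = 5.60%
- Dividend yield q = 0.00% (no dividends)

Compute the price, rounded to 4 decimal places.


d1 = (ln(S/K) + (r - q + 0.5*sigma^2) * T) / (sigma * sqrt(T)) = 0.55318681
d2 = d1 - sigma * sqrt(T) = 0.23475314
exp(-rT) = 0.91943126; exp(-qT) = 1.00000000
P = K * exp(-rT) * N(-d2) - S_0 * exp(-qT) * N(-d1)
N(-d1) = 0.29006775; N(-d2) = 0.40720017
P = 89.3100 * 0.91943126 * 0.40720017 - 93.0900 * 1.00000000 * 0.29006775 = 6.4346

Answer: Price = 6.4346


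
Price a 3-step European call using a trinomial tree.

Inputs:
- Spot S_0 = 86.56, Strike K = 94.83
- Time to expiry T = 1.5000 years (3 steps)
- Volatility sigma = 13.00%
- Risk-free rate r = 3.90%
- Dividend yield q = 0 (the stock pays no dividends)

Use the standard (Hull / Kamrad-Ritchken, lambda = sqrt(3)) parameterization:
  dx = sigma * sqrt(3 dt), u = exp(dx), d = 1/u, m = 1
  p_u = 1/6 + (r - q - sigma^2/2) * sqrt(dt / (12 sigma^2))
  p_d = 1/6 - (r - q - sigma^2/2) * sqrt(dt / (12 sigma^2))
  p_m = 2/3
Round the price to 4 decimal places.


dt = T/N = 0.500000; dx = sigma*sqrt(3*dt) = 0.159217
u = exp(dx) = 1.172592; d = 1/u = 0.852811
p_u = 0.214636, p_m = 0.666667, p_d = 0.118697
Discount per step: exp(-r*dt) = 0.980689
Stock lattice S(k, j) with j the centered position index:
  k=0: S(0,+0) = 86.5600
  k=1: S(1,-1) = 73.8194; S(1,+0) = 86.5600; S(1,+1) = 101.4996
  k=2: S(2,-2) = 62.9540; S(2,-1) = 73.8194; S(2,+0) = 86.5600; S(2,+1) = 101.4996; S(2,+2) = 119.0176
  k=3: S(3,-3) = 53.6879; S(3,-2) = 62.9540; S(3,-1) = 73.8194; S(3,+0) = 86.5600; S(3,+1) = 101.4996; S(3,+2) = 119.0176; S(3,+3) = 139.5591
Terminal payoffs V(N, j) = max(S_T - K, 0):
  V(3,-3) = 0.000000; V(3,-2) = 0.000000; V(3,-1) = 0.000000; V(3,+0) = 0.000000; V(3,+1) = 6.669579; V(3,+2) = 24.187612; V(3,+3) = 44.729121
Backward induction: V(k, j) = exp(-r*dt) * [p_u * V(k+1, j+1) + p_m * V(k+1, j) + p_d * V(k+1, j-1)]
  V(2,-2) = exp(-r*dt) * [p_u*0.000000 + p_m*0.000000 + p_d*0.000000] = 0.000000
  V(2,-1) = exp(-r*dt) * [p_u*0.000000 + p_m*0.000000 + p_d*0.000000] = 0.000000
  V(2,+0) = exp(-r*dt) * [p_u*6.669579 + p_m*0.000000 + p_d*0.000000] = 1.403886
  V(2,+1) = exp(-r*dt) * [p_u*24.187612 + p_m*6.669579 + p_d*0.000000] = 9.451795
  V(2,+2) = exp(-r*dt) * [p_u*44.729121 + p_m*24.187612 + p_d*6.669579] = 26.005133
  V(1,-1) = exp(-r*dt) * [p_u*1.403886 + p_m*0.000000 + p_d*0.000000] = 0.295505
  V(1,+0) = exp(-r*dt) * [p_u*9.451795 + p_m*1.403886 + p_d*0.000000] = 2.907368
  V(1,+1) = exp(-r*dt) * [p_u*26.005133 + p_m*9.451795 + p_d*1.403886] = 11.816780
  V(0,+0) = exp(-r*dt) * [p_u*11.816780 + p_m*2.907368 + p_d*0.295505] = 4.422540

Answer: Price = V(0,0) = 4.4225


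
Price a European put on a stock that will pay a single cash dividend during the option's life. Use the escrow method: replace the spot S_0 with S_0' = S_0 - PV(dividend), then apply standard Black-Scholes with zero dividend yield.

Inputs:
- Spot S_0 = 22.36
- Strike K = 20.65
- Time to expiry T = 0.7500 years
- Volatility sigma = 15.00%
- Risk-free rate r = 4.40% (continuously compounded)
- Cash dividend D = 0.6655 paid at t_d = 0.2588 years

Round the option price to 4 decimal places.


Answer: Price = 0.4292

Derivation:
PV(D) = D * exp(-r * t_d) = 0.6655 * 0.98867739 = 0.65796480
S_0' = S_0 - PV(D) = 22.3600 - 0.65796480 = 21.70203520
d1 = (ln(S_0'/K) + (r + sigma^2/2)*T) / (sigma*sqrt(T)) = 0.70150540
d2 = d1 - sigma*sqrt(T) = 0.57160159
exp(-rT) = 0.96753856
N(-d1) = 0.24149383; N(-d2) = 0.28379596
P = K * exp(-rT) * N(-d2) - S_0' * N(-d1) = 20.6500 * 0.96753856 * 0.28379596 - 21.70203520 * 0.24149383 = 0.4292


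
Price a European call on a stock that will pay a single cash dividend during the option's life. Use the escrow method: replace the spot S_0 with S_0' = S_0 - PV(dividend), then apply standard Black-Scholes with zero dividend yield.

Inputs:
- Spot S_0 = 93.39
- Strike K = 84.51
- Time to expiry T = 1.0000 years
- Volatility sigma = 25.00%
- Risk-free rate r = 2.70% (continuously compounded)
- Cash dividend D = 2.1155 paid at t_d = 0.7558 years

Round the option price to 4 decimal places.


PV(D) = D * exp(-r * t_d) = 2.1155 * 0.97980021 = 2.07276733
S_0' = S_0 - PV(D) = 93.3900 - 2.07276733 = 91.31723267
d1 = (ln(S_0'/K) + (r + sigma^2/2)*T) / (sigma*sqrt(T)) = 0.54287859
d2 = d1 - sigma*sqrt(T) = 0.29287859
exp(-rT) = 0.97336124
N(d1) = 0.70639330; N(d2) = 0.61519252
C = S_0' * N(d1) - K * exp(-rT) * N(d2) = 91.31723267 * 0.70639330 - 84.5100 * 0.97336124 * 0.61519252 = 13.9009

Answer: Price = 13.9009


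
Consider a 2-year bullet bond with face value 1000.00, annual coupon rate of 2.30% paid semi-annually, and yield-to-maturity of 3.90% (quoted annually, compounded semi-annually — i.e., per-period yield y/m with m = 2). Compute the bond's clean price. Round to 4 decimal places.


Answer: Price = 969.5012

Derivation:
Coupon per period c = face * coupon_rate / m = 11.500000
Periods per year m = 2; per-period yield y/m = 0.019500
Number of cashflows N = 4
Cashflows (t years, CF_t, discount factor 1/(1+y/m)^(m*t), PV):
  t = 0.5000: CF_t = 11.500000, DF = 0.980873, PV = 11.280039
  t = 1.0000: CF_t = 11.500000, DF = 0.962112, PV = 11.064286
  t = 1.5000: CF_t = 11.500000, DF = 0.943709, PV = 10.852659
  t = 2.0000: CF_t = 1011.500000, DF = 0.925659, PV = 936.304190
Price P = sum_t PV_t = 969.501173


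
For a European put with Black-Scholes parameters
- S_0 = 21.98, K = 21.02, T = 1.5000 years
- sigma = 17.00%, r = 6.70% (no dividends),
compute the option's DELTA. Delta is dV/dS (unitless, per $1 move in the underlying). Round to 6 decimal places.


Answer: Delta = -0.211482

Derivation:
d1 = 0.8012885325; d2 = 0.5930819044
phi(d1) = 0.2893928448; exp(-qT) = 1.0000000000; exp(-rT) = 0.9043851124
N(-d1) = 0.2114823140
Delta = -exp(-qT) * N(-d1) = -1.0000000000 * 0.2114823140 = -0.211482


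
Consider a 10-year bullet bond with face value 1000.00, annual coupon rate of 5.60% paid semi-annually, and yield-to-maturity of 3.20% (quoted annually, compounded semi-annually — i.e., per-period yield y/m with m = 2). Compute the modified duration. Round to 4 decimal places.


Coupon per period c = face * coupon_rate / m = 28.000000
Periods per year m = 2; per-period yield y/m = 0.016000
Number of cashflows N = 20
Cashflows (t years, CF_t, discount factor 1/(1+y/m)^(m*t), PV):
  t = 0.5000: CF_t = 28.000000, DF = 0.984252, PV = 27.559055
  t = 1.0000: CF_t = 28.000000, DF = 0.968752, PV = 27.125054
  t = 1.5000: CF_t = 28.000000, DF = 0.953496, PV = 26.697888
  t = 2.0000: CF_t = 28.000000, DF = 0.938480, PV = 26.277449
  t = 2.5000: CF_t = 28.000000, DF = 0.923701, PV = 25.863631
  t = 3.0000: CF_t = 28.000000, DF = 0.909155, PV = 25.456329
  t = 3.5000: CF_t = 28.000000, DF = 0.894837, PV = 25.055442
  t = 4.0000: CF_t = 28.000000, DF = 0.880745, PV = 24.660869
  t = 4.5000: CF_t = 28.000000, DF = 0.866875, PV = 24.272508
  t = 5.0000: CF_t = 28.000000, DF = 0.853224, PV = 23.890264
  t = 5.5000: CF_t = 28.000000, DF = 0.839787, PV = 23.514040
  t = 6.0000: CF_t = 28.000000, DF = 0.826562, PV = 23.143740
  t = 6.5000: CF_t = 28.000000, DF = 0.813545, PV = 22.779271
  t = 7.0000: CF_t = 28.000000, DF = 0.800734, PV = 22.420543
  t = 7.5000: CF_t = 28.000000, DF = 0.788124, PV = 22.067463
  t = 8.0000: CF_t = 28.000000, DF = 0.775712, PV = 21.719944
  t = 8.5000: CF_t = 28.000000, DF = 0.763496, PV = 21.377898
  t = 9.0000: CF_t = 28.000000, DF = 0.751473, PV = 21.041238
  t = 9.5000: CF_t = 28.000000, DF = 0.739639, PV = 20.709880
  t = 10.0000: CF_t = 1028.000000, DF = 0.727991, PV = 748.374456
Price P = sum_t PV_t = 1204.006963
First compute Macaulay numerator sum_t t * PV_t:
  t * PV_t at t = 0.5000: 13.779528
  t * PV_t at t = 1.0000: 27.125054
  t * PV_t at t = 1.5000: 40.046832
  t * PV_t at t = 2.0000: 52.554898
  t * PV_t at t = 2.5000: 64.659077
  t * PV_t at t = 3.0000: 76.368988
  t * PV_t at t = 3.5000: 87.694048
  t * PV_t at t = 4.0000: 98.643474
  t * PV_t at t = 4.5000: 109.226288
  t * PV_t at t = 5.0000: 119.451321
  t * PV_t at t = 5.5000: 129.327217
  t * PV_t at t = 6.0000: 138.862438
  t * PV_t at t = 6.5000: 148.065264
  t * PV_t at t = 7.0000: 156.943799
  t * PV_t at t = 7.5000: 165.505974
  t * PV_t at t = 8.0000: 173.759553
  t * PV_t at t = 8.5000: 181.712131
  t * PV_t at t = 9.0000: 189.371142
  t * PV_t at t = 9.5000: 196.743859
  t * PV_t at t = 10.0000: 7483.744564
Macaulay duration D = 9653.585450 / 1204.006963 = 8.017882
Modified duration = D / (1 + y/m) = 8.017882 / (1 + 0.016000) = 7.891616

Answer: Modified duration = 7.8916


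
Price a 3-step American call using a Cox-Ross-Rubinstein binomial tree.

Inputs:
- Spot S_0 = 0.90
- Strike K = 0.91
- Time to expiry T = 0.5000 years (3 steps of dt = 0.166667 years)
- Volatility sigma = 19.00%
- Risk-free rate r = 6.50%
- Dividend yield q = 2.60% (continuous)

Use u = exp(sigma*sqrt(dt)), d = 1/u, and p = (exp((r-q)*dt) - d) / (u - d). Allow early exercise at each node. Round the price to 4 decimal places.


Answer: Price = V(0,0) = 0.0549

Derivation:
dt = T/N = 0.166667
u = exp(sigma*sqrt(dt)) = 1.080655; d = 1/u = 0.925365
p = (exp((r-q)*dt) - d) / (u - d) = 0.522611
Discount per step: exp(-r*dt) = 0.989225
Stock lattice S(k, i) with i counting down-moves:
  k=0: S(0,0) = 0.9000
  k=1: S(1,0) = 0.9726; S(1,1) = 0.8328
  k=2: S(2,0) = 1.0510; S(2,1) = 0.9000; S(2,2) = 0.7707
  k=3: S(3,0) = 1.1358; S(3,1) = 0.9726; S(3,2) = 0.8328; S(3,3) = 0.7132
Terminal payoffs V(N, i) = max(S_T - K, 0):
  V(3,0) = 0.225804; V(3,1) = 0.062589; V(3,2) = 0.000000; V(3,3) = 0.000000
Backward induction: V(k, i) = exp(-r*dt) * [p * V(k+1, i) + (1-p) * V(k+1, i+1)]; then take max(V_cont, immediate exercise) for American.
  V(2,0) = exp(-r*dt) * [p*0.225804 + (1-p)*0.062589] = 0.146294; exercise = 0.141033; V(2,0) = max -> 0.146294
  V(2,1) = exp(-r*dt) * [p*0.062589 + (1-p)*0.000000] = 0.032357; exercise = 0.000000; V(2,1) = max -> 0.032357
  V(2,2) = exp(-r*dt) * [p*0.000000 + (1-p)*0.000000] = 0.000000; exercise = 0.000000; V(2,2) = max -> 0.000000
  V(1,0) = exp(-r*dt) * [p*0.146294 + (1-p)*0.032357] = 0.090912; exercise = 0.062589; V(1,0) = max -> 0.090912
  V(1,1) = exp(-r*dt) * [p*0.032357 + (1-p)*0.000000] = 0.016728; exercise = 0.000000; V(1,1) = max -> 0.016728
  V(0,0) = exp(-r*dt) * [p*0.090912 + (1-p)*0.016728] = 0.054899; exercise = 0.000000; V(0,0) = max -> 0.054899


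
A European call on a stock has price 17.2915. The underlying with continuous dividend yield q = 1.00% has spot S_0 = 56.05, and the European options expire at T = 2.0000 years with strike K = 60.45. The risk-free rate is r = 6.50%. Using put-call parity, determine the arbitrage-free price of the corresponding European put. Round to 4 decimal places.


Put-call parity: C - P = S_0 * exp(-qT) - K * exp(-rT).
S_0 * exp(-qT) = 56.0500 * 0.98019867 = 54.94013564
K * exp(-rT) = 60.4500 * 0.87809543 = 53.08086880
P = C - S*exp(-qT) + K*exp(-rT)
P = 17.2915 - 54.94013564 + 53.08086880 = 15.4322

Answer: Put price = 15.4322


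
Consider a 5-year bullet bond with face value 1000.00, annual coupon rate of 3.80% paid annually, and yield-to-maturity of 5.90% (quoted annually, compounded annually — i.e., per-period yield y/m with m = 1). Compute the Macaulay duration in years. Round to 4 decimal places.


Coupon per period c = face * coupon_rate / m = 38.000000
Periods per year m = 1; per-period yield y/m = 0.059000
Number of cashflows N = 5
Cashflows (t years, CF_t, discount factor 1/(1+y/m)^(m*t), PV):
  t = 1.0000: CF_t = 38.000000, DF = 0.944287, PV = 35.882908
  t = 2.0000: CF_t = 38.000000, DF = 0.891678, PV = 33.883766
  t = 3.0000: CF_t = 38.000000, DF = 0.842000, PV = 31.996002
  t = 4.0000: CF_t = 38.000000, DF = 0.795090, PV = 30.213411
  t = 5.0000: CF_t = 1038.000000, DF = 0.750793, PV = 779.323106
Price P = sum_t PV_t = 911.299194
Macaulay numerator sum_t t * PV_t:
  t * PV_t at t = 1.0000: 35.882908
  t * PV_t at t = 2.0000: 67.767532
  t * PV_t at t = 3.0000: 95.988006
  t * PV_t at t = 4.0000: 120.853643
  t * PV_t at t = 5.0000: 3896.615532
Macaulay duration D = (sum_t t * PV_t) / P = 4217.107622 / 911.299194 = 4.627577

Answer: Macaulay duration = 4.6276 years


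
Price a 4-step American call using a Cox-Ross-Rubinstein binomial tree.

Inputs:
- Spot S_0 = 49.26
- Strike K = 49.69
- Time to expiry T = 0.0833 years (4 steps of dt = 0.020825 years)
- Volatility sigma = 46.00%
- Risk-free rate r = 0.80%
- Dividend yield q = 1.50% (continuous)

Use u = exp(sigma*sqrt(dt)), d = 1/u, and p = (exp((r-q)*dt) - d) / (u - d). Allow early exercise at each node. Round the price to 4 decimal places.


dt = T/N = 0.020825
u = exp(sigma*sqrt(dt)) = 1.068635; d = 1/u = 0.935773
p = (exp((r-q)*dt) - d) / (u - d) = 0.482313
Discount per step: exp(-r*dt) = 0.999833
Stock lattice S(k, i) with i counting down-moves:
  k=0: S(0,0) = 49.2600
  k=1: S(1,0) = 52.6410; S(1,1) = 46.0962
  k=2: S(2,0) = 56.2540; S(2,1) = 49.2600; S(2,2) = 43.1356
  k=3: S(3,0) = 60.1149; S(3,1) = 52.6410; S(3,2) = 46.0962; S(3,3) = 40.3651
  k=4: S(4,0) = 64.2409; S(4,1) = 56.2540; S(4,2) = 49.2600; S(4,3) = 43.1356; S(4,4) = 37.7726
Terminal payoffs V(N, i) = max(S_T - K, 0):
  V(4,0) = 14.550920; V(4,1) = 6.563957; V(4,2) = 0.000000; V(4,3) = 0.000000; V(4,4) = 0.000000
Backward induction: V(k, i) = exp(-r*dt) * [p * V(k+1, i) + (1-p) * V(k+1, i+1)]; then take max(V_cont, immediate exercise) for American.
  V(3,0) = exp(-r*dt) * [p*14.550920 + (1-p)*6.563957] = 10.414442; exercise = 10.424940; V(3,0) = max -> 10.424940
  V(3,1) = exp(-r*dt) * [p*6.563957 + (1-p)*0.000000] = 3.165358; exercise = 2.950953; V(3,1) = max -> 3.165358
  V(3,2) = exp(-r*dt) * [p*0.000000 + (1-p)*0.000000] = 0.000000; exercise = 0.000000; V(3,2) = max -> 0.000000
  V(3,3) = exp(-r*dt) * [p*0.000000 + (1-p)*0.000000] = 0.000000; exercise = 0.000000; V(3,3) = max -> 0.000000
  V(2,0) = exp(-r*dt) * [p*10.424940 + (1-p)*3.165358] = 6.665641; exercise = 6.563957; V(2,0) = max -> 6.665641
  V(2,1) = exp(-r*dt) * [p*3.165358 + (1-p)*0.000000] = 1.526440; exercise = 0.000000; V(2,1) = max -> 1.526440
  V(2,2) = exp(-r*dt) * [p*0.000000 + (1-p)*0.000000] = 0.000000; exercise = 0.000000; V(2,2) = max -> 0.000000
  V(1,0) = exp(-r*dt) * [p*6.665641 + (1-p)*1.526440] = 4.004479; exercise = 2.950953; V(1,0) = max -> 4.004479
  V(1,1) = exp(-r*dt) * [p*1.526440 + (1-p)*0.000000] = 0.736100; exercise = 0.000000; V(1,1) = max -> 0.736100
  V(0,0) = exp(-r*dt) * [p*4.004479 + (1-p)*0.736100] = 2.312098; exercise = 0.000000; V(0,0) = max -> 2.312098

Answer: Price = V(0,0) = 2.3121


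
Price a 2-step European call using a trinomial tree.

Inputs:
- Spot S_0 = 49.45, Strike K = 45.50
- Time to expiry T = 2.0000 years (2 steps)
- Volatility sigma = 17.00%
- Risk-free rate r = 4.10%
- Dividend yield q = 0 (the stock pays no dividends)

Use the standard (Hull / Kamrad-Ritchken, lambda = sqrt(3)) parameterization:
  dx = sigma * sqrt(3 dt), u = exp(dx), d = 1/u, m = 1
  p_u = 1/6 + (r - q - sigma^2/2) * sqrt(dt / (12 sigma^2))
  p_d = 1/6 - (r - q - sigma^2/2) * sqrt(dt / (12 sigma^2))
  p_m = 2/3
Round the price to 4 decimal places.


Answer: Price = V(0,0) = 9.0374

Derivation:
dt = T/N = 1.000000; dx = sigma*sqrt(3*dt) = 0.294449
u = exp(dx) = 1.342386; d = 1/u = 0.744942
p_u = 0.211751, p_m = 0.666667, p_d = 0.121582
Discount per step: exp(-r*dt) = 0.959829
Stock lattice S(k, j) with j the centered position index:
  k=0: S(0,+0) = 49.4500
  k=1: S(1,-1) = 36.8374; S(1,+0) = 49.4500; S(1,+1) = 66.3810
  k=2: S(2,-2) = 27.4417; S(2,-1) = 36.8374; S(2,+0) = 49.4500; S(2,+1) = 66.3810; S(2,+2) = 89.1089
Terminal payoffs V(N, j) = max(S_T - K, 0):
  V(2,-2) = 0.000000; V(2,-1) = 0.000000; V(2,+0) = 3.950000; V(2,+1) = 20.880988; V(2,+2) = 43.608910
Backward induction: V(k, j) = exp(-r*dt) * [p_u * V(k+1, j+1) + p_m * V(k+1, j) + p_d * V(k+1, j-1)]
  V(1,-1) = exp(-r*dt) * [p_u*3.950000 + p_m*0.000000 + p_d*0.000000] = 0.802817
  V(1,+0) = exp(-r*dt) * [p_u*20.880988 + p_m*3.950000 + p_d*0.000000] = 6.771500
  V(1,+1) = exp(-r*dt) * [p_u*43.608910 + p_m*20.880988 + p_d*3.950000] = 22.685693
  V(0,+0) = exp(-r*dt) * [p_u*22.685693 + p_m*6.771500 + p_d*0.802817] = 9.037423


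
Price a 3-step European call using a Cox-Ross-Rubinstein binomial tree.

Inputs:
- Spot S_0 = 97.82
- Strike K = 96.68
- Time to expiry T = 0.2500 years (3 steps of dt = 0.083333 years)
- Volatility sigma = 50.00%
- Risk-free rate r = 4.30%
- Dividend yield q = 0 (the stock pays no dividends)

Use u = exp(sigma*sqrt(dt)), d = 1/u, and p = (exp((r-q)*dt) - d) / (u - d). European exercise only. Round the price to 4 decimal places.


Answer: Price = V(0,0) = 11.5496

Derivation:
dt = T/N = 0.083333
u = exp(sigma*sqrt(dt)) = 1.155274; d = 1/u = 0.865596
p = (exp((r-q)*dt) - d) / (u - d) = 0.476370
Discount per step: exp(-r*dt) = 0.996423
Stock lattice S(k, i) with i counting down-moves:
  k=0: S(0,0) = 97.8200
  k=1: S(1,0) = 113.0089; S(1,1) = 84.6726
  k=2: S(2,0) = 130.5563; S(2,1) = 97.8200; S(2,2) = 73.2922
  k=3: S(3,0) = 150.8282; S(3,1) = 113.0089; S(3,2) = 84.6726; S(3,3) = 63.4414
Terminal payoffs V(N, i) = max(S_T - K, 0):
  V(3,0) = 54.148248; V(3,1) = 16.328905; V(3,2) = 0.000000; V(3,3) = 0.000000
Backward induction: V(k, i) = exp(-r*dt) * [p * V(k+1, i) + (1-p) * V(k+1, i+1)].
  V(2,0) = exp(-r*dt) * [p*54.148248 + (1-p)*16.328905] = 34.222069
  V(2,1) = exp(-r*dt) * [p*16.328905 + (1-p)*0.000000] = 7.750783
  V(2,2) = exp(-r*dt) * [p*0.000000 + (1-p)*0.000000] = 0.000000
  V(1,0) = exp(-r*dt) * [p*34.222069 + (1-p)*7.750783] = 20.288089
  V(1,1) = exp(-r*dt) * [p*7.750783 + (1-p)*0.000000] = 3.679036
  V(0,0) = exp(-r*dt) * [p*20.288089 + (1-p)*3.679036] = 11.549636


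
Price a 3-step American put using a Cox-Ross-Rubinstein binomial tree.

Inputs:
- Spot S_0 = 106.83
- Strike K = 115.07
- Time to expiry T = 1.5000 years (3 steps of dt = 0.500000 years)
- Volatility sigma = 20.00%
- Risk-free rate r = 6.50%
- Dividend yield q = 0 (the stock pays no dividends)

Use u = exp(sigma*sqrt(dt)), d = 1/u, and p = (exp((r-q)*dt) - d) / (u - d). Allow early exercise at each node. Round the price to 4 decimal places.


Answer: Price = V(0,0) = 11.1194

Derivation:
dt = T/N = 0.500000
u = exp(sigma*sqrt(dt)) = 1.151910; d = 1/u = 0.868123
p = (exp((r-q)*dt) - d) / (u - d) = 0.581108
Discount per step: exp(-r*dt) = 0.968022
Stock lattice S(k, i) with i counting down-moves:
  k=0: S(0,0) = 106.8300
  k=1: S(1,0) = 123.0585; S(1,1) = 92.7416
  k=2: S(2,0) = 141.7523; S(2,1) = 106.8300; S(2,2) = 80.5112
  k=3: S(3,0) = 163.2859; S(3,1) = 123.0585; S(3,2) = 92.7416; S(3,3) = 69.8936
Terminal payoffs V(N, i) = max(K - S_T, 0):
  V(3,0) = 0.000000; V(3,1) = 0.000000; V(3,2) = 22.328372; V(3,3) = 45.176356
Backward induction: V(k, i) = exp(-r*dt) * [p * V(k+1, i) + (1-p) * V(k+1, i+1)]; then take max(V_cont, immediate exercise) for American.
  V(2,0) = exp(-r*dt) * [p*0.000000 + (1-p)*0.000000] = 0.000000; exercise = 0.000000; V(2,0) = max -> 0.000000
  V(2,1) = exp(-r*dt) * [p*0.000000 + (1-p)*22.328372] = 9.054095; exercise = 8.240000; V(2,1) = max -> 9.054095
  V(2,2) = exp(-r*dt) * [p*22.328372 + (1-p)*45.176356] = 30.879162; exercise = 34.558819; V(2,2) = max -> 34.558819
  V(1,0) = exp(-r*dt) * [p*0.000000 + (1-p)*9.054095] = 3.671411; exercise = 0.000000; V(1,0) = max -> 3.671411
  V(1,1) = exp(-r*dt) * [p*9.054095 + (1-p)*34.558819] = 19.106665; exercise = 22.328372; V(1,1) = max -> 22.328372
  V(0,0) = exp(-r*dt) * [p*3.671411 + (1-p)*22.328372] = 11.119356; exercise = 8.240000; V(0,0) = max -> 11.119356


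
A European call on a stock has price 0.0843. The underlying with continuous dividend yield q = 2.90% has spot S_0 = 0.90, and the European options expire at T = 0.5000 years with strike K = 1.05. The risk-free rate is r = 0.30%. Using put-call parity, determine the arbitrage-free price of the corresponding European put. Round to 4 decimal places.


Answer: Put price = 0.2457

Derivation:
Put-call parity: C - P = S_0 * exp(-qT) - K * exp(-rT).
S_0 * exp(-qT) = 0.9000 * 0.98560462 = 0.88704416
K * exp(-rT) = 1.0500 * 0.99850112 = 1.04842618
P = C - S*exp(-qT) + K*exp(-rT)
P = 0.0843 - 0.88704416 + 1.04842618 = 0.2457


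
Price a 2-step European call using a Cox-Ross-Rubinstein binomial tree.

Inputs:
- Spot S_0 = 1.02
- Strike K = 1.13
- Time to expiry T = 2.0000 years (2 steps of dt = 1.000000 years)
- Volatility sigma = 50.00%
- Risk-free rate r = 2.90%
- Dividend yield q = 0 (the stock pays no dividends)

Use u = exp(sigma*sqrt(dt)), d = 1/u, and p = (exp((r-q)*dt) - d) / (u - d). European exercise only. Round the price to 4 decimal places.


Answer: Price = V(0,0) = 0.2552

Derivation:
dt = T/N = 1.000000
u = exp(sigma*sqrt(dt)) = 1.648721; d = 1/u = 0.606531
p = (exp((r-q)*dt) - d) / (u - d) = 0.405774
Discount per step: exp(-r*dt) = 0.971416
Stock lattice S(k, i) with i counting down-moves:
  k=0: S(0,0) = 1.0200
  k=1: S(1,0) = 1.6817; S(1,1) = 0.6187
  k=2: S(2,0) = 2.7726; S(2,1) = 1.0200; S(2,2) = 0.3752
Terminal payoffs V(N, i) = max(S_T - K, 0):
  V(2,0) = 1.642647; V(2,1) = 0.000000; V(2,2) = 0.000000
Backward induction: V(k, i) = exp(-r*dt) * [p * V(k+1, i) + (1-p) * V(k+1, i+1)].
  V(1,0) = exp(-r*dt) * [p*1.642647 + (1-p)*0.000000] = 0.647492
  V(1,1) = exp(-r*dt) * [p*0.000000 + (1-p)*0.000000] = 0.000000
  V(0,0) = exp(-r*dt) * [p*0.647492 + (1-p)*0.000000] = 0.255225


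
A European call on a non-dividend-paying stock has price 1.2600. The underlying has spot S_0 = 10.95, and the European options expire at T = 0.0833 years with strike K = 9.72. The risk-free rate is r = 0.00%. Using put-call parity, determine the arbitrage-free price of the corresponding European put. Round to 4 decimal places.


Answer: Put price = 0.0300

Derivation:
Put-call parity: C - P = S_0 * exp(-qT) - K * exp(-rT).
S_0 * exp(-qT) = 10.9500 * 1.00000000 = 10.95000000
K * exp(-rT) = 9.7200 * 1.00000000 = 9.72000000
P = C - S*exp(-qT) + K*exp(-rT)
P = 1.2600 - 10.95000000 + 9.72000000 = 0.0300


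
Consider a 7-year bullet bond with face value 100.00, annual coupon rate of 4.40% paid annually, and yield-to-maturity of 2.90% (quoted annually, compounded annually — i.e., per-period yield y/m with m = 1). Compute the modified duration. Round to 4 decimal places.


Answer: Modified duration = 6.0413

Derivation:
Coupon per period c = face * coupon_rate / m = 4.400000
Periods per year m = 1; per-period yield y/m = 0.029000
Number of cashflows N = 7
Cashflows (t years, CF_t, discount factor 1/(1+y/m)^(m*t), PV):
  t = 1.0000: CF_t = 4.400000, DF = 0.971817, PV = 4.275996
  t = 2.0000: CF_t = 4.400000, DF = 0.944429, PV = 4.155487
  t = 3.0000: CF_t = 4.400000, DF = 0.917812, PV = 4.038374
  t = 4.0000: CF_t = 4.400000, DF = 0.891946, PV = 3.924562
  t = 5.0000: CF_t = 4.400000, DF = 0.866808, PV = 3.813957
  t = 6.0000: CF_t = 4.400000, DF = 0.842379, PV = 3.706469
  t = 7.0000: CF_t = 104.400000, DF = 0.818639, PV = 85.465901
Price P = sum_t PV_t = 109.380747
First compute Macaulay numerator sum_t t * PV_t:
  t * PV_t at t = 1.0000: 4.275996
  t * PV_t at t = 2.0000: 8.310974
  t * PV_t at t = 3.0000: 12.115122
  t * PV_t at t = 4.0000: 15.698247
  t * PV_t at t = 5.0000: 19.069785
  t * PV_t at t = 6.0000: 22.238817
  t * PV_t at t = 7.0000: 598.261307
Macaulay duration D = 679.970249 / 109.380747 = 6.216544
Modified duration = D / (1 + y/m) = 6.216544 / (1 + 0.029000) = 6.041345
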